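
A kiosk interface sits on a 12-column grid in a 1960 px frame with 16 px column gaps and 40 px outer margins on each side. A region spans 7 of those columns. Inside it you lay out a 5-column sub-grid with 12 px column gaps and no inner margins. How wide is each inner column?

Take off 80 px of margins, leaving 1880 px.
12c + 11·16 = 1880 → 12c = 1704 → c = 142 px.
7-column span = 7·142 + 6·16 = 1090 px.
Subtracting 4 column gaps of 12 leaves 1042 for 5 columns, so d = 208.4 px.

208.4 px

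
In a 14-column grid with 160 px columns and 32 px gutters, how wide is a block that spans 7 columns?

1312 px

Span of 7: 7·160 + 6·32 = 1120 + 192 = 1312 px.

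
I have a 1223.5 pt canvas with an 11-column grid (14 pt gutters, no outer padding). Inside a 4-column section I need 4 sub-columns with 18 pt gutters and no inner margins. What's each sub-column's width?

95.5 pt

1223.5 − 10·14 = 1083.5; ÷11 gives c = 98.5 pt.
4 columns plus 3 gutters: 394 + 42 = 436 pt.
Subtracting 3 gutters of 18 leaves 382 for 4 columns, so d = 95.5 pt.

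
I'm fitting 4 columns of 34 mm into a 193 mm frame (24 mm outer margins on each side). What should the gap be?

Take off 48 mm of margins, leaving 145 mm.
4·34 + 3g = 145 → 3g = 9 → g = 3 mm.

3 mm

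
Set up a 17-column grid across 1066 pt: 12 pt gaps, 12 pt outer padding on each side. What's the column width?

Inside the margins: 1066 − 24 = 1042 pt.
17 columns + 16 gaps: 17c + 16·12 = 1042.
17c = 1042 − 192 = 850, so c = 50 pt.

50 pt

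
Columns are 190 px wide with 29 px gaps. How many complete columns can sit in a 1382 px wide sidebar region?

6 columns: 6·190 + 5·29 = 1285 px ≤ 1382.
7 columns: 1504 px > 1382. So 6.

6 columns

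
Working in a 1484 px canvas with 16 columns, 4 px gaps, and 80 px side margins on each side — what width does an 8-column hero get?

660 px

Inside the margins: 1484 − 160 = 1324 px.
16 columns + 15 gaps: 16c + 15·4 = 1324.
16c = 1324 − 60 = 1264, so c = 79 px.
8-column span = 8·79 + 7·4 = 660 px.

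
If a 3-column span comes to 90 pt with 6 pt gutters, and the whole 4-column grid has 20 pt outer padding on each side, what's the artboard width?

3 columns + 2 gutters: 3c + 2·6 = 90.
3c = 90 − 12 = 78, so c = 26 pt.
Artboard = 2·20 + 4·26 + 3·6 = 40 + 104 + 18 = 162 pt.

162 pt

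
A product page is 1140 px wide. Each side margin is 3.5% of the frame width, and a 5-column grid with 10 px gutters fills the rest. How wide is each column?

204.04 px

Each margin = 3.5% of 1140 = 39.9 px; content = 1140 − 2·39.9 = 1060.2 px.
5c + 4·10 = 1060.2 → 5c = 1020.2 → c = 204.04 px.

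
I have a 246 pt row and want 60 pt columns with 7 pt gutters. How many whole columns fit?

k columns need k·60 + (k−1)·7 = k·67 − 7.
k·67 − 7 ≤ 246 → k ≤ 253 / 67 ≈ 3.78, so k = 3.

3 columns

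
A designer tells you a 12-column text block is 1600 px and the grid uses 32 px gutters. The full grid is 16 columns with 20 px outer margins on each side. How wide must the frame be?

1600 − 11·32 = 1248; ÷12 gives c = 104 px.
Adding margins, columns and gutters: 40 + 1664 + 480 = 2184 px.

2184 px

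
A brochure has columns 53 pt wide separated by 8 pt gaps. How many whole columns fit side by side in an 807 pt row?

13 columns

k columns need k·53 + (k−1)·8 = k·61 − 8.
k·61 − 8 ≤ 807 → k ≤ 815 / 61 ≈ 13.36, so k = 13.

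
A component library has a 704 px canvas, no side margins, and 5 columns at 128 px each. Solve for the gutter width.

Columns use 640 px, leaving 64 px across 4 gutters = 16 px each.

16 px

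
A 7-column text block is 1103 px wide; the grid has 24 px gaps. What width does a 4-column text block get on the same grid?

620 px

Subtracting 6 gaps of 24 leaves 959 for 7 columns, so c = 137 px.
4-column span = 4·137 + 3·24 = 620 px.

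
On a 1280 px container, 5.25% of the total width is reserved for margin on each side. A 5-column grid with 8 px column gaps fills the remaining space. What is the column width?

Margins: 5.25% × 1280 = 67.2 px each, so content = 1280 − 134.4 = 1145.6 px.
5c + 4·8 = 1145.6 → 5c = 1113.6 → c = 222.72 px.

222.72 px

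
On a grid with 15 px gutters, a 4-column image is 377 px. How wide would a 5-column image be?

475 px

4 columns + 3 gutters: 4c + 3·15 = 377.
4c = 377 − 45 = 332, so c = 83 px.
5-column span = 5·83 + 4·15 = 475 px.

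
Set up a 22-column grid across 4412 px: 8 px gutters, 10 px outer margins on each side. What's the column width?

192 px

Content width = 4412 − 2·10 = 4392 px.
4392 − 21·8 = 4224; ÷22 gives c = 192 px.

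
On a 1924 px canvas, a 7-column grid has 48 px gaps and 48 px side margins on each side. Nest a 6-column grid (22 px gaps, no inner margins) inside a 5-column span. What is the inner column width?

Inside the margins: 1924 − 96 = 1828 px.
1828 − 6·48 = 1540; ÷7 gives c = 220 px.
5 columns plus 4 gaps: 1100 + 192 = 1292 px.
6d + 5·22 = 1292 → 6d = 1182 → d = 197 px.

197 px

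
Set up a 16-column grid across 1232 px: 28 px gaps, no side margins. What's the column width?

16c + 15·28 = 1232 → 16c = 812 → c = 50.75 px.

50.75 px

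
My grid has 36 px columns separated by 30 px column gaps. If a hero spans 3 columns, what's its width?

3 columns plus 2 column gaps: 108 + 60 = 168 px.

168 px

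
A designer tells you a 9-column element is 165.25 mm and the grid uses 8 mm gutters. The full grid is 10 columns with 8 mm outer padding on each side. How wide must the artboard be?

200.5 mm

Subtracting 8 gutters of 8 leaves 101.25 for 9 columns, so c = 11.25 mm.
Total width: 2·8 + 10·11.25 + 9·8 = 200.5 mm.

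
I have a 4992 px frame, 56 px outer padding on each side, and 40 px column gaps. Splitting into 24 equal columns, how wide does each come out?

165 px

Content width = 4992 − 2·56 = 4880 px.
24 columns + 23 column gaps: 24c + 23·40 = 4880.
24c = 4880 − 920 = 3960, so c = 165 px.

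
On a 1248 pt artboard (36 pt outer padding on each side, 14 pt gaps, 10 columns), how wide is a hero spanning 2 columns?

Subtract both margins: 1248 − 2·36 = 1176 pt.
10 columns + 9 gaps: 10c + 9·14 = 1176.
10c = 1176 − 126 = 1050, so c = 105 pt.
2-column span = 2·105 + 1·14 = 224 pt.

224 pt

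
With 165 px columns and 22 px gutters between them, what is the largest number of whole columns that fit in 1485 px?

8 columns

8 columns: 8·165 + 7·22 = 1474 px ≤ 1485.
9 columns: 1661 px > 1485. So 8.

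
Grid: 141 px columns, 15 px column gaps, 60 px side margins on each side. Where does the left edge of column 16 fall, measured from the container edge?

2400 px

Before column 16: the margin + 15 columns + 15 column gaps.
Offset = 60 + 15·(141 + 15) = 60 + 2340 = 2400 px.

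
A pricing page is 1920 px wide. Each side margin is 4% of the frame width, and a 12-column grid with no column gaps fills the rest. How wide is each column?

147.2 px

Margins: 4% × 1920 = 76.8 px each, so content = 1920 − 153.6 = 1766.4 px.
1766.4 / 12 = 147.2 px per column.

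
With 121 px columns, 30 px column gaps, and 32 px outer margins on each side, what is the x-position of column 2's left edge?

183 px

Column 2 starts at margin + 1·(column + gutter) = 32 + 1·151 = 183 px.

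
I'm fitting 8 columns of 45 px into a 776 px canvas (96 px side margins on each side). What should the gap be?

Take off 192 px of margins, leaving 584 px.
8 columns take 8·45 = 360 px; remaining 224 splits into 7 gaps.
g = 224 / 7 = 32 px.

32 px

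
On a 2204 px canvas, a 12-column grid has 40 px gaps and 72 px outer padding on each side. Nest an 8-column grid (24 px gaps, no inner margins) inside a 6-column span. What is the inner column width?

Take off 144 px of margins, leaving 2060 px.
12c + 11·40 = 2060 → 12c = 1620 → c = 135 px.
6-column span = 6·135 + 5·40 = 1010 px.
8 columns + 7 gaps: 8d + 7·24 = 1010.
8d = 1010 − 168 = 842, so d = 105.25 px.

105.25 px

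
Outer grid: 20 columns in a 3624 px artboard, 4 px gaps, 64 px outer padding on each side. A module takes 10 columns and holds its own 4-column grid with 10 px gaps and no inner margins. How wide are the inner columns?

429 px

Take off 128 px of margins, leaving 3496 px.
Subtracting 19 gaps of 4 leaves 3420 for 20 columns, so c = 171 px.
10 columns plus 9 gaps: 1710 + 36 = 1746 px.
4 columns + 3 gaps: 4d + 3·10 = 1746.
4d = 1746 − 30 = 1716, so d = 429 px.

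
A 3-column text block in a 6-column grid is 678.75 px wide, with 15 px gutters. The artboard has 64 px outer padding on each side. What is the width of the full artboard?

678.75 − 2·15 = 648.75; ÷3 gives c = 216.25 px.
Total width: 2·64 + 6·216.25 + 5·15 = 1500.5 px.

1500.5 px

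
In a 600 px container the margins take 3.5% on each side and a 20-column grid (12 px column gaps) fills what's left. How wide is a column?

16.5 px

Each margin = 3.5% of 600 = 21 px; content = 600 − 2·21 = 558 px.
20 columns + 19 column gaps: 20c + 19·12 = 558.
20c = 558 − 228 = 330, so c = 16.5 px.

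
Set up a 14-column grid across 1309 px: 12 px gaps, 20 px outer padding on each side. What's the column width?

79.5 px

Take off 40 px of margins, leaving 1269 px.
Subtracting 13 gaps of 12 leaves 1113 for 14 columns, so c = 79.5 px.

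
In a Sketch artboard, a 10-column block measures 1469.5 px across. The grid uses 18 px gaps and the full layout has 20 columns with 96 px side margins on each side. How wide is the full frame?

Subtracting 9 gaps of 18 leaves 1307.5 for 10 columns, so c = 130.75 px.
Adding margins, columns and gutters: 192 + 2615 + 342 = 3149 px.

3149 px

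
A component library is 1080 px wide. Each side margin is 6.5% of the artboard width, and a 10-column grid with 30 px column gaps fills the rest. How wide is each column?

1080 × (1 − 2·6.5%) = 1080 × 87% = 939.6 px for the columns.
Subtracting 9 column gaps of 30 leaves 669.6 for 10 columns, so c = 66.96 px.

66.96 px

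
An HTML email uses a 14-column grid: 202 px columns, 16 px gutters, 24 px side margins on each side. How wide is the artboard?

3084 px

Adding margins, columns and gutters: 48 + 2828 + 208 = 3084 px.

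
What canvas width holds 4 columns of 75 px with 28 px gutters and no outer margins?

384 px

Total width: 4·75 + 3·28 = 384 px.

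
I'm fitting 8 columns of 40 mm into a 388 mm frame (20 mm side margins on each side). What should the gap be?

4 mm

Subtract both margins: 388 − 2·20 = 348 mm.
Columns use 320 mm, leaving 28 mm across 7 gaps = 4 mm each.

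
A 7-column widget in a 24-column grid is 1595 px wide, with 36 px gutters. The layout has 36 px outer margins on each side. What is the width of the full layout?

7c + 6·36 = 1595 → 7c = 1379 → c = 197 px.
Layout = 2·36 + 24·197 + 23·36 = 72 + 4728 + 828 = 5628 px.

5628 px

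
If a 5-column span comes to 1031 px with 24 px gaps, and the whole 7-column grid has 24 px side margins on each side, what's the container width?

1501 px

Subtracting 4 gaps of 24 leaves 935 for 5 columns, so c = 187 px.
Total width: 2·24 + 7·187 + 6·24 = 1501 px.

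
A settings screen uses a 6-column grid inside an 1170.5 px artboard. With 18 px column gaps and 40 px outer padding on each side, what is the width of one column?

166.75 px

Inside the margins: 1170.5 − 80 = 1090.5 px.
Subtracting 5 column gaps of 18 leaves 1000.5 for 6 columns, so c = 166.75 px.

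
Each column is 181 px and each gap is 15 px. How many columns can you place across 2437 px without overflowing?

12 columns

Each extra column adds 181 + 15 = 196 px.
(2437 + 15) / 196 = 12.51, so 12 columns fit.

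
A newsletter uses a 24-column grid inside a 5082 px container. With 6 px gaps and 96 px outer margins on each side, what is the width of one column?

Subtract both margins: 5082 − 2·96 = 4890 px.
4890 − 23·6 = 4752; ÷24 gives c = 198 px.

198 px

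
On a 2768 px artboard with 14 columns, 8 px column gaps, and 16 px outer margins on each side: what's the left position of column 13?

Content = 2768 − 2·16 = 2736 px.
Subtracting 13 column gaps of 8 leaves 2632 for 14 columns, so c = 188 px.
Each column+gutter stride is 196 px; 12 of them past the 16 px margin is 16 + 2352 = 2368 px.

2368 px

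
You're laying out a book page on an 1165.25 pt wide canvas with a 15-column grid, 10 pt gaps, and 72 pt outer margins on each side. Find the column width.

58.75 pt

Inside the margins: 1165.25 − 144 = 1021.25 pt.
Subtracting 14 gaps of 10 leaves 881.25 for 15 columns, so c = 58.75 pt.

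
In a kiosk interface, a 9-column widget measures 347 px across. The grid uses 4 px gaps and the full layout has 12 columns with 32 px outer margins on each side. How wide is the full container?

9c + 8·4 = 347 → 9c = 315 → c = 35 px.
Adding margins, columns and gutters: 64 + 420 + 44 = 528 px.

528 px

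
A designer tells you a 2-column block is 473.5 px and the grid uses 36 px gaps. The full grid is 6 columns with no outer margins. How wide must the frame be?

2c + 1·36 = 473.5 → 2c = 437.5 → c = 218.75 px.
Total width: 6·218.75 + 5·36 = 1492.5 px.

1492.5 px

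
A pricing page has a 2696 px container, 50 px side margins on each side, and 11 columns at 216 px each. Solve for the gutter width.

Subtract both margins: 2696 − 2·50 = 2596 px.
11·216 + 10g = 2596 → 10g = 220 → g = 22 px.

22 px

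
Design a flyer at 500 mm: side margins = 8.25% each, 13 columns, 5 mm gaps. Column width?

27.5 mm

Each margin = 8.25% of 500 = 41.25 mm; content = 500 − 2·41.25 = 417.5 mm.
417.5 − 12·5 = 357.5; ÷13 gives c = 27.5 mm.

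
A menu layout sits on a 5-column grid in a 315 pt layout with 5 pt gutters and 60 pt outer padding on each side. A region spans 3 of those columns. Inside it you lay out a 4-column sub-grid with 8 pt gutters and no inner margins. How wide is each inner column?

22.75 pt

Subtract both margins: 315 − 2·60 = 195 pt.
5 columns + 4 gutters: 5c + 4·5 = 195.
5c = 195 − 20 = 175, so c = 35 pt.
3 columns plus 2 gutters: 105 + 10 = 115 pt.
Subtracting 3 gutters of 8 leaves 91 for 4 columns, so d = 22.75 pt.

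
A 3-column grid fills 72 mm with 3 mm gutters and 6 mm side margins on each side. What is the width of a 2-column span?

39 mm

Content width = 72 − 2·6 = 60 mm.
Subtracting 2 gutters of 3 leaves 54 for 3 columns, so c = 18 mm.
2-column span = 2·18 + 1·3 = 39 mm.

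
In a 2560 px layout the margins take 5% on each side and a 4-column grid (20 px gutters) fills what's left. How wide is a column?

561 px

2560 × (1 − 2·5%) = 2560 × 90% = 2304 px for the columns.
Subtracting 3 gutters of 20 leaves 2244 for 4 columns, so c = 561 px.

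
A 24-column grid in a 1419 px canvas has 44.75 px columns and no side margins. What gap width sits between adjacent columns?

15 px

24·44.75 + 23g = 1419 → 23g = 345 → g = 15 px.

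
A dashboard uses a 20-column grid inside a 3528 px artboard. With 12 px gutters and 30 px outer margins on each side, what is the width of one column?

162 px

Content width = 3528 − 2·30 = 3468 px.
Subtracting 19 gutters of 12 leaves 3240 for 20 columns, so c = 162 px.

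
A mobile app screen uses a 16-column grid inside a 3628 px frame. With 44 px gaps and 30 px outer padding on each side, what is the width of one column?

181.75 px

Inside the margins: 3628 − 60 = 3568 px.
Subtracting 15 gaps of 44 leaves 2908 for 16 columns, so c = 181.75 px.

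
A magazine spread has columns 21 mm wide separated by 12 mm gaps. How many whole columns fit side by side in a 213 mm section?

6 columns

Each extra column adds 21 + 12 = 33 mm.
(213 + 12) / 33 = 6.82, so 6 columns fit.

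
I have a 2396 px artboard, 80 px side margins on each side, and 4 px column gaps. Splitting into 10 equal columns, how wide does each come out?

220 px

Content width = 2396 − 2·80 = 2236 px.
2236 − 9·4 = 2200; ÷10 gives c = 220 px.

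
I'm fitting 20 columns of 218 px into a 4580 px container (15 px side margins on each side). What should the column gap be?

Inside the margins: 4580 − 30 = 4550 px.
20 columns take 20·218 = 4360 px; remaining 190 splits into 19 column gaps.
g = 190 / 19 = 10 px.

10 px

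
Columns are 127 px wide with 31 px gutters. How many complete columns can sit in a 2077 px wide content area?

Each extra column adds 127 + 31 = 158 px.
(2077 + 31) / 158 = 13.34, so 13 columns fit.

13 columns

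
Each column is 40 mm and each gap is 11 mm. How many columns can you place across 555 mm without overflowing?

11 columns

Each extra column adds 40 + 11 = 51 mm.
(555 + 11) / 51 = 11.10, so 11 columns fit.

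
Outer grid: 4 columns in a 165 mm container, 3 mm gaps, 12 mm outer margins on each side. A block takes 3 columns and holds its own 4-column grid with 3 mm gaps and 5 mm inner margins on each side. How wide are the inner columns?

Outer content = 165 − 2·12 = 141 mm.
4 columns + 3 gaps: 4c + 3·3 = 141.
4c = 141 − 9 = 132, so c = 33 mm.
Span of 3: 3·33 + 2·3 = 99 + 6 = 105 mm.
Inner content = 105 − 2·5 = 95 mm.
4 columns + 3 gaps: 4d + 3·3 = 95.
4d = 95 − 9 = 86, so d = 21.5 mm.

21.5 mm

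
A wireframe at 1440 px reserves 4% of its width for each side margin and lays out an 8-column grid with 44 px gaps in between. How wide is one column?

127.1 px

Margins: 4% × 1440 = 57.6 px each, so content = 1440 − 115.2 = 1324.8 px.
8 columns + 7 gaps: 8c + 7·44 = 1324.8.
8c = 1324.8 − 308 = 1016.8, so c = 127.1 px.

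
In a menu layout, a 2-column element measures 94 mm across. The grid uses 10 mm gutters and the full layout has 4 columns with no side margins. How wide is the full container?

198 mm

Subtracting 1 gutter of 10 leaves 84 for 2 columns, so c = 42 mm.
Total width: 4·42 + 3·10 = 198 mm.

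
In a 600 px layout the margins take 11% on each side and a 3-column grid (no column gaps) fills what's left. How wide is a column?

156 px

Each margin = 11% of 600 = 66 px; content = 600 − 2·66 = 468 px.
With no column gaps, each column is 468/3 = 156 px.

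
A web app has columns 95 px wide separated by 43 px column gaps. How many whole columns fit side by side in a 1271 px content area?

9 columns

9 columns: 9·95 + 8·43 = 1199 px ≤ 1271.
10 columns: 1337 px > 1271. So 9.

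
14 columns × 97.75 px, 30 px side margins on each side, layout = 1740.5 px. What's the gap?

Take off 60 px of margins, leaving 1680.5 px.
Columns use 1368.5 px, leaving 312 px across 13 gaps = 24 px each.

24 px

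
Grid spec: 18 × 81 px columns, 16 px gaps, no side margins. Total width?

1730 px

Frame = 18·81 + 17·16 = 1458 + 272 = 1730 px.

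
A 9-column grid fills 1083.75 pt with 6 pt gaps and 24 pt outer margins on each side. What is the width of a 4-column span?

457 pt

Content width = 1083.75 − 2·24 = 1035.75 pt.
9c + 8·6 = 1035.75 → 9c = 987.75 → c = 109.75 pt.
4 columns plus 3 gaps: 439 + 18 = 457 pt.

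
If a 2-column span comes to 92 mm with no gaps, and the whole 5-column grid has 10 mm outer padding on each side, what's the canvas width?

With no gaps, each column is 92/2 = 46 mm.
Total width: 2·10 + 5·46 = 250 mm.

250 mm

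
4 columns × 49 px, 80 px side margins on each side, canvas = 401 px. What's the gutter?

Inside the margins: 401 − 160 = 241 px.
4·49 + 3g = 241 → 3g = 45 → g = 15 px.

15 px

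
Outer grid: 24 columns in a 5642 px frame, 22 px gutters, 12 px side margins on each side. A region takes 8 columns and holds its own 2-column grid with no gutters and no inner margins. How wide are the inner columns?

Outer content = 5642 − 2·12 = 5618 px.
24c + 23·22 = 5618 → 24c = 5112 → c = 213 px.
8 columns plus 7 gutters: 1704 + 154 = 1858 px.
With no gutters, each column is 1858/2 = 929 px.

929 px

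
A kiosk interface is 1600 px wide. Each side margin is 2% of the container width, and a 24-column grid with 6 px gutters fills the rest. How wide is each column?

Each margin = 2% of 1600 = 32 px; content = 1600 − 2·32 = 1536 px.
Subtracting 23 gutters of 6 leaves 1398 for 24 columns, so c = 58.25 px.

58.25 px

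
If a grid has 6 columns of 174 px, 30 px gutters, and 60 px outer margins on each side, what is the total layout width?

1314 px

Total width: 2·60 + 6·174 + 5·30 = 1314 px.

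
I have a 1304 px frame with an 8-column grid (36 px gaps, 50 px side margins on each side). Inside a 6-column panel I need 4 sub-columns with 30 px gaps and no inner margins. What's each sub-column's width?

Inside the margins: 1304 − 100 = 1204 px.
1204 − 7·36 = 952; ÷8 gives c = 119 px.
6 columns plus 5 gaps: 714 + 180 = 894 px.
4 columns + 3 gaps: 4d + 3·30 = 894.
4d = 894 − 90 = 804, so d = 201 px.

201 px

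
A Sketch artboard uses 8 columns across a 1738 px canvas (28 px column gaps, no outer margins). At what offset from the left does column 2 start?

220.75 px

8c + 7·28 = 1738 → 8c = 1542 → c = 192.75 px.
Before column 2: 1 column + 1 column gap.
Offset = 1·(192.75 + 28) = 1·220.75 = 220.75 px.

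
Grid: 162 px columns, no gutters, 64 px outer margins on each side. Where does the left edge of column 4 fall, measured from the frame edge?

Before column 4: the margin + 3 columns + 3 gutters.
Offset = 64 + 3·(162 + 0) = 64 + 486 = 550 px.

550 px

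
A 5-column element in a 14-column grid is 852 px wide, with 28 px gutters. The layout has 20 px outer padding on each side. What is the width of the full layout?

852 − 4·28 = 740; ÷5 gives c = 148 px.
Layout = 2·20 + 14·148 + 13·28 = 40 + 2072 + 364 = 2476 px.

2476 px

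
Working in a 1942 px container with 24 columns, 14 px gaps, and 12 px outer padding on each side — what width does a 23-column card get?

1837.5 px

Subtract both margins: 1942 − 2·12 = 1918 px.
1918 − 23·14 = 1596; ÷24 gives c = 66.5 px.
23-column span = 23·66.5 + 22·14 = 1837.5 px.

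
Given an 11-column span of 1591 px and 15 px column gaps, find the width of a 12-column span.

Subtracting 10 column gaps of 15 leaves 1441 for 11 columns, so c = 131 px.
12-column span = 12·131 + 11·15 = 1737 px.

1737 px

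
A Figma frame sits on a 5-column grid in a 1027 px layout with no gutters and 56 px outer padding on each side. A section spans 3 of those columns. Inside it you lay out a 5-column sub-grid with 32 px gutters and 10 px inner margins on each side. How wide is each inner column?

80.2 px

Take off 112 px of margins, leaving 915 px.
5c = 915 → c = 183 px.
With no gutters, 3 columns span 3·183 = 549 px.
Inner content = 549 − 2·10 = 529 px.
Subtracting 4 gutters of 32 leaves 401 for 5 columns, so d = 80.2 px.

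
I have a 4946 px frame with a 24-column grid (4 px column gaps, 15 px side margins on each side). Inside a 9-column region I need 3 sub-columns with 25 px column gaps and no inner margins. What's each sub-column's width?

Take off 30 px of margins, leaving 4916 px.
24 columns + 23 column gaps: 24c + 23·4 = 4916.
24c = 4916 − 92 = 4824, so c = 201 px.
Span of 9: 9·201 + 8·4 = 1809 + 32 = 1841 px.
3 columns + 2 column gaps: 3d + 2·25 = 1841.
3d = 1841 − 50 = 1791, so d = 597 px.

597 px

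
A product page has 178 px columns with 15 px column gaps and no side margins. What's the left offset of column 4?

Each column+gutter stride is 193 px; with no margin, 3 of them is 579 px.

579 px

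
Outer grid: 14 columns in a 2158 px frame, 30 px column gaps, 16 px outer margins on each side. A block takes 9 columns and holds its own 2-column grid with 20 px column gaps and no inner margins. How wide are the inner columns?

668 px

Take off 32 px of margins, leaving 2126 px.
2126 − 13·30 = 1736; ÷14 gives c = 124 px.
9 columns plus 8 column gaps: 1116 + 240 = 1356 px.
2 columns + 1 column gap: 2d + 1·20 = 1356.
2d = 1356 − 20 = 1336, so d = 668 px.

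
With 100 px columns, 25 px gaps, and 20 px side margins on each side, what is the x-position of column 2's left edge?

145 px

Before column 2: the margin + 1 column + 1 gap.
Offset = 20 + 1·(100 + 25) = 20 + 125 = 145 px.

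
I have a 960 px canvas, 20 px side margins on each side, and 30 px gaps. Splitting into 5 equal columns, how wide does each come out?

160 px

Inside the margins: 960 − 40 = 920 px.
5c + 4·30 = 920 → 5c = 800 → c = 160 px.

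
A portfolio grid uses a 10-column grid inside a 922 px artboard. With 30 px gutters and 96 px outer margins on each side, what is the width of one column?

46 px

Take off 192 px of margins, leaving 730 px.
10 columns + 9 gutters: 10c + 9·30 = 730.
10c = 730 − 270 = 460, so c = 46 px.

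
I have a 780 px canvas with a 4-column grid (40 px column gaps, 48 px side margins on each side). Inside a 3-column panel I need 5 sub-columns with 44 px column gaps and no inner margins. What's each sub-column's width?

65.4 px

Outer content = 780 − 2·48 = 684 px.
4c + 3·40 = 684 → 4c = 564 → c = 141 px.
3 columns plus 2 column gaps: 423 + 80 = 503 px.
503 − 4·44 = 327; ÷5 gives d = 65.4 px.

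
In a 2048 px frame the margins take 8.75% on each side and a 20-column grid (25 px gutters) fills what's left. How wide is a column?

2048 × (1 − 2·8.75%) = 2048 × 82.5% = 1689.6 px for the columns.
Subtracting 19 gutters of 25 leaves 1214.6 for 20 columns, so c = 60.73 px.

60.73 px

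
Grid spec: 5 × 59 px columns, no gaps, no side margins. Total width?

Layout = 5·59 = 295 = 295 px.

295 px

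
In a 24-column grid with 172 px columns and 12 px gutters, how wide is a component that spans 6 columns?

6 columns plus 5 gutters: 1032 + 60 = 1092 px.

1092 px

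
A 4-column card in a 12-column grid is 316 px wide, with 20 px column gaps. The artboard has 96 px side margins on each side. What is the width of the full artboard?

1180 px

4c + 3·20 = 316 → 4c = 256 → c = 64 px.
Artboard = 2·96 + 12·64 + 11·20 = 192 + 768 + 220 = 1180 px.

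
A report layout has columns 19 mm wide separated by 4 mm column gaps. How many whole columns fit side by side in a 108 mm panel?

4 columns

Each extra column adds 19 + 4 = 23 mm.
(108 + 4) / 23 = 4.87, so 4 columns fit.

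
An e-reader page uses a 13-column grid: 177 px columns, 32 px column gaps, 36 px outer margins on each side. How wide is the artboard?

2757 px

Adding margins, columns and gutters: 72 + 2301 + 384 = 2757 px.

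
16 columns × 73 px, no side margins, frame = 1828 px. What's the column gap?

16·73 + 15g = 1828 → 15g = 660 → g = 44 px.

44 px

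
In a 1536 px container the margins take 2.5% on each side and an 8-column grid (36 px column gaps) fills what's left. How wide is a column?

150.9 px

Each margin = 2.5% of 1536 = 38.4 px; content = 1536 − 2·38.4 = 1459.2 px.
8 columns + 7 column gaps: 8c + 7·36 = 1459.2.
8c = 1459.2 − 252 = 1207.2, so c = 150.9 px.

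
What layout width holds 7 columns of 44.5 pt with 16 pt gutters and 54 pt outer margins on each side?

Total width: 2·54 + 7·44.5 + 6·16 = 515.5 pt.

515.5 pt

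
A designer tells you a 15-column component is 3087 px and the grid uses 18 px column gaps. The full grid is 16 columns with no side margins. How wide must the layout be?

3087 − 14·18 = 2835; ÷15 gives c = 189 px.
Layout = 16·189 + 15·18 = 3024 + 270 = 3294 px.

3294 px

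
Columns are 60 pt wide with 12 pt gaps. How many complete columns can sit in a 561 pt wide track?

Each extra column adds 60 + 12 = 72 pt.
(561 + 12) / 72 = 7.96, so 7 columns fit.

7 columns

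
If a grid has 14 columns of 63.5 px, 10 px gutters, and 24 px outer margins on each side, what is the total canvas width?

Total width: 2·24 + 14·63.5 + 13·10 = 1067 px.

1067 px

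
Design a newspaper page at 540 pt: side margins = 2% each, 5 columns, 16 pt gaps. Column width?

Each margin = 2% of 540 = 10.8 pt; content = 540 − 2·10.8 = 518.4 pt.
5c + 4·16 = 518.4 → 5c = 454.4 → c = 90.88 pt.

90.88 pt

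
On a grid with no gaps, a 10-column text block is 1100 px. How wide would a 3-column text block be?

10c = 1100 → c = 110 px.
3-column span = 3·110 = 330 px.

330 px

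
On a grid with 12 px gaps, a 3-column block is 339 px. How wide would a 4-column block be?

456 px

339 − 2·12 = 315; ÷3 gives c = 105 px.
4-column span = 4·105 + 3·12 = 456 px.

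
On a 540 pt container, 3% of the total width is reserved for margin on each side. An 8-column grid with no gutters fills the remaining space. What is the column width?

63.45 pt

Each margin = 3% of 540 = 16.2 pt; content = 540 − 2·16.2 = 507.6 pt.
With no gutters, each column is 507.6/8 = 63.45 pt.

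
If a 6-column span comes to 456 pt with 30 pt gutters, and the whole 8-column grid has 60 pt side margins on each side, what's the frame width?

Subtracting 5 gutters of 30 leaves 306 for 6 columns, so c = 51 pt.
Frame = 2·60 + 8·51 + 7·30 = 120 + 408 + 210 = 738 pt.

738 pt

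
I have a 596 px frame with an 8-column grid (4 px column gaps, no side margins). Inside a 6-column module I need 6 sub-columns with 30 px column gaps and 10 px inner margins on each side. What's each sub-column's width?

46 px

8c + 7·4 = 596 → 8c = 568 → c = 71 px.
6-column span = 6·71 + 5·4 = 446 px.
Inner content = 446 − 2·10 = 426 px.
Subtracting 5 column gaps of 30 leaves 276 for 6 columns, so d = 46 px.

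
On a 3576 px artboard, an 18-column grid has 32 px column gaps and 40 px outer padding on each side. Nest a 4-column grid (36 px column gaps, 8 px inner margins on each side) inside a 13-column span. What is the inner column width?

Inside the margins: 3576 − 80 = 3496 px.
Subtracting 17 column gaps of 32 leaves 2952 for 18 columns, so c = 164 px.
13-column span = 13·164 + 12·32 = 2516 px.
Inner content = 2516 − 2·8 = 2500 px.
4d + 3·36 = 2500 → 4d = 2392 → d = 598 px.

598 px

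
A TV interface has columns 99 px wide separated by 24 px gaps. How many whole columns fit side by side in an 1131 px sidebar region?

9 columns: 9·99 + 8·24 = 1083 px ≤ 1131.
10 columns: 1206 px > 1131. So 9.

9 columns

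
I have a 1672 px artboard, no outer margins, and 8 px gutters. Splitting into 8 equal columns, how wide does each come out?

202 px

1672 − 7·8 = 1616; ÷8 gives c = 202 px.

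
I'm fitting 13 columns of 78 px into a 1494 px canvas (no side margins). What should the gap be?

40 px

Columns use 1014 px, leaving 480 px across 12 gaps = 40 px each.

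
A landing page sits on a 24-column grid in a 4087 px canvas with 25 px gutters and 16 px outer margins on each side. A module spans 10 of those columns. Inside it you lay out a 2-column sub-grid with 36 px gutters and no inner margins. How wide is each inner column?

Take off 32 px of margins, leaving 4055 px.
4055 − 23·25 = 3480; ÷24 gives c = 145 px.
10 columns plus 9 gutters: 1450 + 225 = 1675 px.
2d + 1·36 = 1675 → 2d = 1639 → d = 819.5 px.

819.5 px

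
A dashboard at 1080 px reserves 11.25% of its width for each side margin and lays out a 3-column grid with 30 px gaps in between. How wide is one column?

259 px

Each margin = 11.25% of 1080 = 121.5 px; content = 1080 − 2·121.5 = 837 px.
Subtracting 2 gaps of 30 leaves 777 for 3 columns, so c = 259 px.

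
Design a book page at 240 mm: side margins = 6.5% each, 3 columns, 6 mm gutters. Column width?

65.6 mm

Margins: 6.5% × 240 = 15.6 mm each, so content = 240 − 31.2 = 208.8 mm.
208.8 − 2·6 = 196.8; ÷3 gives c = 65.6 mm.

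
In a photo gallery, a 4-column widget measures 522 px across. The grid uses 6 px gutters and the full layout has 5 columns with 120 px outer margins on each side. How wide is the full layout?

894 px

4 columns + 3 gutters: 4c + 3·6 = 522.
4c = 522 − 18 = 504, so c = 126 px.
Adding margins, columns and gutters: 240 + 630 + 24 = 894 px.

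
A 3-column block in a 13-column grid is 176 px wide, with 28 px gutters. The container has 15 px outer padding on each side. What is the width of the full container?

886 px

176 − 2·28 = 120; ÷3 gives c = 40 px.
Adding margins, columns and gutters: 30 + 520 + 336 = 886 px.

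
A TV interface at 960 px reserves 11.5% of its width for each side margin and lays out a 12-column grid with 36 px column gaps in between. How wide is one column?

Each margin = 11.5% of 960 = 110.4 px; content = 960 − 2·110.4 = 739.2 px.
739.2 − 11·36 = 343.2; ÷12 gives c = 28.6 px.

28.6 px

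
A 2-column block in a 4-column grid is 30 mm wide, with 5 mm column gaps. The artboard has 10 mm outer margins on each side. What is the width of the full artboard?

2 columns + 1 column gap: 2c + 1·5 = 30.
2c = 30 − 5 = 25, so c = 12.5 mm.
Artboard = 2·10 + 4·12.5 + 3·5 = 20 + 50 + 15 = 85 mm.

85 mm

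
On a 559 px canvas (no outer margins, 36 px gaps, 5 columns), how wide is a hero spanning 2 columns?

202 px

559 − 4·36 = 415; ÷5 gives c = 83 px.
Span of 2: 2·83 + 1·36 = 166 + 36 = 202 px.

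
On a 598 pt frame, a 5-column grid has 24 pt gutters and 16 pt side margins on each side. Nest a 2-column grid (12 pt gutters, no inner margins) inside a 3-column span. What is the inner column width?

159 pt

Outer content = 598 − 2·16 = 566 pt.
Subtracting 4 gutters of 24 leaves 470 for 5 columns, so c = 94 pt.
3-column span = 3·94 + 2·24 = 330 pt.
2 columns + 1 gutter: 2d + 1·12 = 330.
2d = 330 − 12 = 318, so d = 159 pt.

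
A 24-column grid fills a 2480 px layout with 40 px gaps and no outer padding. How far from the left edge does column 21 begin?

24 columns + 23 gaps: 24c + 23·40 = 2480.
24c = 2480 − 920 = 1560, so c = 65 px.
Each column+gutter stride is 105 px; with no margin, 20 of them is 2100 px.

2100 px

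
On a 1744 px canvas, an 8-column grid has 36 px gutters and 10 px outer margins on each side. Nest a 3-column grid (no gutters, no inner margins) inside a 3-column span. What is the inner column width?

Take off 20 px of margins, leaving 1724 px.
8 columns + 7 gutters: 8c + 7·36 = 1724.
8c = 1724 − 252 = 1472, so c = 184 px.
Span of 3: 3·184 + 2·36 = 552 + 72 = 624 px.
3d = 624 → d = 208 px.

208 px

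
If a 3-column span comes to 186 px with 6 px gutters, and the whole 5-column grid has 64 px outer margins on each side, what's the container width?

3 columns + 2 gutters: 3c + 2·6 = 186.
3c = 186 − 12 = 174, so c = 58 px.
Container = 2·64 + 5·58 + 4·6 = 128 + 290 + 24 = 442 px.

442 px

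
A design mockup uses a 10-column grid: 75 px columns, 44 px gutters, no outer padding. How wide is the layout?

1146 px

Total width: 10·75 + 9·44 = 1146 px.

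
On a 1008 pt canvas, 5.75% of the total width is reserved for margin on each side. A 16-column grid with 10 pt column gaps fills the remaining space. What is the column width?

Each margin = 5.75% of 1008 = 57.96 pt; content = 1008 − 2·57.96 = 892.08 pt.
16c + 15·10 = 892.08 → 16c = 742.08 → c = 46.38 pt.

46.38 pt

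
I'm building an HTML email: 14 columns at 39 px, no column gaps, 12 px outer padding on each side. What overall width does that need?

Frame = 2·12 + 14·39 = 24 + 546 = 570 px.

570 px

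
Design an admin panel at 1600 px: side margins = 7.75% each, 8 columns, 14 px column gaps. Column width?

Each margin = 7.75% of 1600 = 124 px; content = 1600 − 2·124 = 1352 px.
1352 − 7·14 = 1254; ÷8 gives c = 156.75 px.

156.75 px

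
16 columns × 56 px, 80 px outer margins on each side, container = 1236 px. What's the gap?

Content width = 1236 − 2·80 = 1076 px.
16 columns take 16·56 = 896 px; remaining 180 splits into 15 gaps.
g = 180 / 15 = 12 px.

12 px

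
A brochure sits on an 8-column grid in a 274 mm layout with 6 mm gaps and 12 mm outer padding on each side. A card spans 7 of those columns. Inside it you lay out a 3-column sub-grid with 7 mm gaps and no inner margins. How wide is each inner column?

68 mm

Subtract both margins: 274 − 2·12 = 250 mm.
Subtracting 7 gaps of 6 leaves 208 for 8 columns, so c = 26 mm.
Span of 7: 7·26 + 6·6 = 182 + 36 = 218 mm.
3d + 2·7 = 218 → 3d = 204 → d = 68 mm.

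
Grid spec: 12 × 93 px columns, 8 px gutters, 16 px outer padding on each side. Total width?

Total width: 2·16 + 12·93 + 11·8 = 1236 px.

1236 px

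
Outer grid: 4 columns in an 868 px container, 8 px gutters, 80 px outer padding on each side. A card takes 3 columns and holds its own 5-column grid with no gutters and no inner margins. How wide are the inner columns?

105.8 px

Outer content = 868 − 2·80 = 708 px.
4 columns + 3 gutters: 4c + 3·8 = 708.
4c = 708 − 24 = 684, so c = 171 px.
3-column span = 3·171 + 2·8 = 529 px.
5d = 529 → d = 105.8 px.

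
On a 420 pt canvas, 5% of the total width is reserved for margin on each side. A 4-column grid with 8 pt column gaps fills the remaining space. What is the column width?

Each margin = 5% of 420 = 21 pt; content = 420 − 2·21 = 378 pt.
Subtracting 3 column gaps of 8 leaves 354 for 4 columns, so c = 88.5 pt.

88.5 pt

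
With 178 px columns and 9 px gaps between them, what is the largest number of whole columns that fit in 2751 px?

k columns need k·178 + (k−1)·9 = k·187 − 9.
k·187 − 9 ≤ 2751 → k ≤ 2760 / 187 ≈ 14.76, so k = 14.

14 columns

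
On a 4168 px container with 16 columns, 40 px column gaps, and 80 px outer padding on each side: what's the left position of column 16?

Content = 4168 − 2·80 = 4008 px.
16 columns + 15 column gaps: 16c + 15·40 = 4008.
16c = 4008 − 600 = 3408, so c = 213 px.
Before column 16: the margin + 15 columns + 15 column gaps.
Offset = 80 + 15·(213 + 40) = 80 + 3795 = 3875 px.

3875 px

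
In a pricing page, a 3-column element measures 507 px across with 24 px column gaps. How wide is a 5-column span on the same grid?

Subtracting 2 column gaps of 24 leaves 459 for 3 columns, so c = 153 px.
5-column span = 5·153 + 4·24 = 861 px.

861 px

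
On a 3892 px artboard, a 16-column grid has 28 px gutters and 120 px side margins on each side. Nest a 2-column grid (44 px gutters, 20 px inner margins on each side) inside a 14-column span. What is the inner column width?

Outer content = 3892 − 2·120 = 3652 px.
16 columns + 15 gutters: 16c + 15·28 = 3652.
16c = 3652 − 420 = 3232, so c = 202 px.
14 columns plus 13 gutters: 2828 + 364 = 3192 px.
Inner content = 3192 − 2·20 = 3152 px.
2 columns + 1 gutter: 2d + 1·44 = 3152.
2d = 3152 − 44 = 3108, so d = 1554 px.

1554 px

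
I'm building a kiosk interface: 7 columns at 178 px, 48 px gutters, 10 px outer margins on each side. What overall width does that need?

1554 px

Total width: 2·10 + 7·178 + 6·48 = 1554 px.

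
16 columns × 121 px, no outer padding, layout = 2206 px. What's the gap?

Columns use 1936 px, leaving 270 px across 15 gaps = 18 px each.

18 px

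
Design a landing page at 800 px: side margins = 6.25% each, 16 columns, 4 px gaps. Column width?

Margins: 6.25% × 800 = 50 px each, so content = 800 − 100 = 700 px.
700 − 15·4 = 640; ÷16 gives c = 40 px.

40 px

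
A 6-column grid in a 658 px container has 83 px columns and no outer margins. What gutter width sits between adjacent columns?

32 px

6 columns take 6·83 = 498 px; remaining 160 splits into 5 gutters.
g = 160 / 5 = 32 px.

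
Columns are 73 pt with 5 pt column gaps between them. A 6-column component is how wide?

463 pt

6-column span = 6·73 + 5·5 = 463 pt.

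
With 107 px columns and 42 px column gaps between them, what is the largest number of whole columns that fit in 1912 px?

Each extra column adds 107 + 42 = 149 px.
(1912 + 42) / 149 = 13.11, so 13 columns fit.

13 columns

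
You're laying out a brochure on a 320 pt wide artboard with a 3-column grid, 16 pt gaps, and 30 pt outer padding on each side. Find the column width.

76 pt

Content width = 320 − 2·30 = 260 pt.
3 columns + 2 gaps: 3c + 2·16 = 260.
3c = 260 − 32 = 228, so c = 76 pt.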